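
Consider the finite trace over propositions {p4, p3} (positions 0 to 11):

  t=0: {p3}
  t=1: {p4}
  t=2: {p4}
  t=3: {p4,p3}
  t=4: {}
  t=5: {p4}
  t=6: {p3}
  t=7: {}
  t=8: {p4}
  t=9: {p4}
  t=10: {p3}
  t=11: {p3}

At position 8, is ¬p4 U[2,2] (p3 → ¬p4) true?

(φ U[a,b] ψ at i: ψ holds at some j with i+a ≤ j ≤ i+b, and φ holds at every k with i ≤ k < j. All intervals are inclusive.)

No

Need some j in [10,10] with (p3 → ¬p4), and ¬p4 at every k in [8,j-1].
  j=10: (p3 → ¬p4) holds, but ¬p4 fails at k=8 → not this j.
No j in the window works → until fails.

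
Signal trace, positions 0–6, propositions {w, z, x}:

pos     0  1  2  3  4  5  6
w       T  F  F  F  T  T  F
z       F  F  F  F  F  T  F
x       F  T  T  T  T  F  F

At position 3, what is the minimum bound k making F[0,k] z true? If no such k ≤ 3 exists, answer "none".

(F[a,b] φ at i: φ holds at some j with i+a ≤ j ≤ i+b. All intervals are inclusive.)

Scan j = 3,4,… for z:
  j=3: fails
  j=4: fails
  j=5: holds
First hit at j=5, so smallest k = 5-3 = 2.

2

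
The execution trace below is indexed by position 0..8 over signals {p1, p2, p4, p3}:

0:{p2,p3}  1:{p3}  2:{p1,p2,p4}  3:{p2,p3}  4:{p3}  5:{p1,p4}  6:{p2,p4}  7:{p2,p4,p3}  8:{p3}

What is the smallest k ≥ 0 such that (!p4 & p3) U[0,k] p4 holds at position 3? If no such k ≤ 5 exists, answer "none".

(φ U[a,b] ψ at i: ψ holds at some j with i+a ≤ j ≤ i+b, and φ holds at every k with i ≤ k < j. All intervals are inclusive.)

Need earliest j ≥ 3 with p4, and (!p4 & p3) at every k in [3,j-1].
  j=3: rhs fails.
  j=4: rhs fails.
  j=5: rhs holds; lhs holds on [3,4]. k = 2.

2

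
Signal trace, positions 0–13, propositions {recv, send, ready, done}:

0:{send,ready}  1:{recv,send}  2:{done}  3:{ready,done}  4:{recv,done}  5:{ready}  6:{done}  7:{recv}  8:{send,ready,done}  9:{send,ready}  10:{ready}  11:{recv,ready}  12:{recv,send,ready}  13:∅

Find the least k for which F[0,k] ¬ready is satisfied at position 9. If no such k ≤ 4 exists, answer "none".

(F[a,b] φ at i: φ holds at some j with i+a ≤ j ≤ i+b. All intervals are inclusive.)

4

Scan j = 9,10,… for ¬ready:
  j=9: fails
  j=10: fails
  j=11: fails
  j=12: fails
  j=13: holds
First hit at j=13, so smallest k = 13-9 = 4.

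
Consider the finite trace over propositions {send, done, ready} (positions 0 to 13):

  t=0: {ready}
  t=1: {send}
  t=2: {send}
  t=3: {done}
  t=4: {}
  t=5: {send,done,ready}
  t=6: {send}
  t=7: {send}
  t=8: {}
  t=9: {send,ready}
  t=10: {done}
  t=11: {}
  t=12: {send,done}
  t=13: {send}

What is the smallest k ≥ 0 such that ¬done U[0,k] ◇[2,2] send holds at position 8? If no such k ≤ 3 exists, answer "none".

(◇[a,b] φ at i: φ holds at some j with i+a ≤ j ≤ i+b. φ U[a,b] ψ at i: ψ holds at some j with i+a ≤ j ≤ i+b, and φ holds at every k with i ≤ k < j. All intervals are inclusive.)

Need earliest j ≥ 8 with ◇[2,2] send, and ¬done at every k in [8,j-1].
  j=8: rhs fails.
  j=9: rhs fails.
  j=10: rhs holds; lhs holds on [8,9]. k = 2.

2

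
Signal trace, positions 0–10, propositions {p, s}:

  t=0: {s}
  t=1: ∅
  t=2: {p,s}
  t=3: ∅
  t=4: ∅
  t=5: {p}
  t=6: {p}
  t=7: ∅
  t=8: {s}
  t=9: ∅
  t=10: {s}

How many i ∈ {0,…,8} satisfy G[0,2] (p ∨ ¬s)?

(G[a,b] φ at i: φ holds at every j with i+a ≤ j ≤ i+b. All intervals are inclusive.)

5

Evaluate at each i in [0,8]:
  i=0: ✗ (fails at j=0)
  i=1: ✓ (all of [1,3])
  i=2: ✓ (all of [2,4])
  i=3: ✓ (all of [3,5])
  i=4: ✓ (all of [4,6])
  i=5: ✓ (all of [5,7])
  i=6: ✗ (fails at j=8)
  i=7: ✗ (fails at j=8)
  i=8: ✗ (fails at j=8)
Positions where it holds: {1, 2, 3, 4, 5} → 5.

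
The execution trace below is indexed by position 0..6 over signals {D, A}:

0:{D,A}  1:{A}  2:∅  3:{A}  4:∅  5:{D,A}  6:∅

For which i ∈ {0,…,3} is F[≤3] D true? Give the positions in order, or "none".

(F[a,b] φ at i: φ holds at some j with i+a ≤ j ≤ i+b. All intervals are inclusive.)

Evaluate at each i in [0,3]:
  i=0: ✓ (witness j=0)
  i=1: ✗ (none in [1,4])
  i=2: ✓ (witness j=5)
  i=3: ✓ (witness j=5)

0, 2, 3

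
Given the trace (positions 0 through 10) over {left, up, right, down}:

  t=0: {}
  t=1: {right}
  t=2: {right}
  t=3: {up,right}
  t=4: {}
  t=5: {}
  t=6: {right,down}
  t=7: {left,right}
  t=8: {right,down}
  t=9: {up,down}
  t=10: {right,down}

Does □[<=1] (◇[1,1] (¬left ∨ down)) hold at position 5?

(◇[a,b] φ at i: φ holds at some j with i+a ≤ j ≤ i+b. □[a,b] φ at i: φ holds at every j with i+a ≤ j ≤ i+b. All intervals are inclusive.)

No

Check ◇[1,1] (¬left ∨ down) at every j in [5,6]:
  j=5: holds (witness at 6)
  j=6: fails (none in [7,7])
Fails at j=6 → formula fails.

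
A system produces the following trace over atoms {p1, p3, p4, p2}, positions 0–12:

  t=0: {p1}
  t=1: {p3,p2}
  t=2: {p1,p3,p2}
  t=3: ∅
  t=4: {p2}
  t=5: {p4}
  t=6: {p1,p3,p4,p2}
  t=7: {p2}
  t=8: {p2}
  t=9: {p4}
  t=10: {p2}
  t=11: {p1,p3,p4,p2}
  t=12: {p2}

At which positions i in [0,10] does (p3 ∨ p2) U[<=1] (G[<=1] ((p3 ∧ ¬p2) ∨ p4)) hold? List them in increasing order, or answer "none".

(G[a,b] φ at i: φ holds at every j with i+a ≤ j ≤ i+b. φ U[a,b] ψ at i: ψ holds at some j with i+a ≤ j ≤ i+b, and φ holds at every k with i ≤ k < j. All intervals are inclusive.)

Evaluate at each i in [0,10]:
  i=0: ✗ (no rhs in [0,1])
  i=1: ✗ (no rhs in [1,2])
  i=2: ✗ (no rhs in [2,3])
  i=3: ✗ (no rhs in [3,4])
  i=4: ✓ (rhs at j=5; lhs holds on [4,4])
  i=5: ✓ (rhs at j=5)
  i=6: ✗ (no rhs in [6,7])
  i=7: ✗ (no rhs in [7,8])
  i=8: ✗ (no rhs in [8,9])
  i=9: ✗ (no rhs in [9,10])
  i=10: ✗ (no rhs in [10,11])

4, 5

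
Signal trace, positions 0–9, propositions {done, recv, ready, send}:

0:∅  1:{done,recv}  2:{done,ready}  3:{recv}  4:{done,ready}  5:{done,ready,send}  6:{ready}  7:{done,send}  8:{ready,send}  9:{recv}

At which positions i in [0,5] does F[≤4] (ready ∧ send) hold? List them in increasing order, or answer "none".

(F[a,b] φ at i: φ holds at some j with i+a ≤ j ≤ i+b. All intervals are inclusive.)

Evaluate at each i in [0,5]:
  i=0: ✗ (none in [0,4])
  i=1: ✓ (witness j=5)
  i=2: ✓ (witness j=5)
  i=3: ✓ (witness j=5)
  i=4: ✓ (witness j=5)
  i=5: ✓ (witness j=5)

1, 2, 3, 4, 5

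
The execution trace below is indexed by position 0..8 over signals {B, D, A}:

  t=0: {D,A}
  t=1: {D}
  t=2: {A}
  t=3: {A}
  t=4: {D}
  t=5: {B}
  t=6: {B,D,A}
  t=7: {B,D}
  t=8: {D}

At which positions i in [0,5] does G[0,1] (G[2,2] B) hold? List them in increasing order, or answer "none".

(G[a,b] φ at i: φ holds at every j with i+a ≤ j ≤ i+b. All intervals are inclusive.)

Evaluate at each i in [0,5]:
  i=0: ✗ (fails at j=0)
  i=1: ✗ (fails at j=1)
  i=2: ✗ (fails at j=2)
  i=3: ✓ (all of [3,4])
  i=4: ✓ (all of [4,5])
  i=5: ✗ (fails at j=6)

3, 4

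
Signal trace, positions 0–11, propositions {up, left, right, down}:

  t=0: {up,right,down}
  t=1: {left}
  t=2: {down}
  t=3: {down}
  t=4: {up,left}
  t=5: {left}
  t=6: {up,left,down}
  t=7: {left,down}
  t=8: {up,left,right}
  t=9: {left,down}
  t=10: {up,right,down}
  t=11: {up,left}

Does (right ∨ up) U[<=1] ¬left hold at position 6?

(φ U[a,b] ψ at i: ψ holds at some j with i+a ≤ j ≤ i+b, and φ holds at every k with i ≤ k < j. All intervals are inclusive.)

No

Need some j in [6,7] with ¬left, and (right ∨ up) at every k in [6,j-1].
  j=6: ¬left false.
  j=7: ¬left false.
No j in the window works → until fails.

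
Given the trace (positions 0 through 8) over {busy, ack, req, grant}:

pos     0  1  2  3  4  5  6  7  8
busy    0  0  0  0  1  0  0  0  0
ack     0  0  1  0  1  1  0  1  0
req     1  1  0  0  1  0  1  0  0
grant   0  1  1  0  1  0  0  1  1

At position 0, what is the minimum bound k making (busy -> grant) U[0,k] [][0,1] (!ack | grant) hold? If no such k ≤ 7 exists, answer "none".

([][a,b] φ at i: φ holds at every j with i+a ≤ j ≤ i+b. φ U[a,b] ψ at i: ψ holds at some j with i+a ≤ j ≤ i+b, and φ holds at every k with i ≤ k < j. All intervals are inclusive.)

0

Need earliest j ≥ 0 with [][0,1] (!ack | grant), and (busy -> grant) at every k in [0,j-1].
  j=0: rhs holds (empty prefix). k = 0.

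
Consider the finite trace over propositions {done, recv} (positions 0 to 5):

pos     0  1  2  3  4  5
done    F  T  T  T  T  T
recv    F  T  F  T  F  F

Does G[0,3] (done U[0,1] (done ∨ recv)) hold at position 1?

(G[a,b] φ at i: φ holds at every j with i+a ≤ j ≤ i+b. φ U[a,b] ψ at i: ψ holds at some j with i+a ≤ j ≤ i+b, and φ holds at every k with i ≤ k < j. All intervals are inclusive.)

Check (done U[0,1] (done ∨ recv)) at every j in [1,4]:
  j=1: holds
  j=2: holds
  j=3: holds
  j=4: holds
All positions satisfy it → formula holds.

Yes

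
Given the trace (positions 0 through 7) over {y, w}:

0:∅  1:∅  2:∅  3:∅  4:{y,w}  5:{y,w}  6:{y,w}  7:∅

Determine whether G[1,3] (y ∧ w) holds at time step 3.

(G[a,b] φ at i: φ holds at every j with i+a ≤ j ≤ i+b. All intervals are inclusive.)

True

Check (y ∧ w) at every j in [4,6]:
  j=4: true
  j=5: true
  j=6: true
All positions satisfy it → formula holds.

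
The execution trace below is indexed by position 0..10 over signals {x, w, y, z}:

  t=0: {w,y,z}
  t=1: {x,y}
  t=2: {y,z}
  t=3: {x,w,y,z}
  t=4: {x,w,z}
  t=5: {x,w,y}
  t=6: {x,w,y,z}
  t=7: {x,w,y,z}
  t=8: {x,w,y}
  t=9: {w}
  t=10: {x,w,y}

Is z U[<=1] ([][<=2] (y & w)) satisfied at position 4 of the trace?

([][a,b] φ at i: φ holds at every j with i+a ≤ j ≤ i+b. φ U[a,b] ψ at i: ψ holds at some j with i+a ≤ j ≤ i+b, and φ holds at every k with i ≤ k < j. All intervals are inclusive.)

True

Need some j in [4,5] with [][<=2] (y & w), and z at every k in [4,j-1].
  j=4: [][<=2] (y & w) — fails at 4.
  j=5: [][<=2] (y & w) holds; z holds at every k in [4,4] → satisfied.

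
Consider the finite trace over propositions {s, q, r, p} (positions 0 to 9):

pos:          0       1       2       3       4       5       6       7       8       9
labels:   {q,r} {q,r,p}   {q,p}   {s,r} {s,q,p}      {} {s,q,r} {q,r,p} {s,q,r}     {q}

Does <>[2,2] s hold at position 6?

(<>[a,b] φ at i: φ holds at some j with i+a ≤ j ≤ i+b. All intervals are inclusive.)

Holds

Check s at each j in [8,8]:
  j=8: true
Found at j=8 → formula holds.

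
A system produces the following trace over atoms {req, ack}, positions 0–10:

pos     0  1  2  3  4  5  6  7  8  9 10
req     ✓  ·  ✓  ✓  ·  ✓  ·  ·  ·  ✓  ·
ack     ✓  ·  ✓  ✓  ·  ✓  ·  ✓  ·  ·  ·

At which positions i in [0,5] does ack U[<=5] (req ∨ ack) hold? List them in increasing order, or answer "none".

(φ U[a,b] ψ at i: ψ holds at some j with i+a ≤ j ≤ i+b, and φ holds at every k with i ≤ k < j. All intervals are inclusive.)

0, 2, 3, 5

Evaluate at each i in [0,5]:
  i=0: ✓ (rhs at j=0)
  i=1: ✗ (lhs fails at k=1 before rhs at j=2)
  i=2: ✓ (rhs at j=2)
  i=3: ✓ (rhs at j=3)
  i=4: ✗ (lhs fails at k=4 before rhs at j=5)
  i=5: ✓ (rhs at j=5)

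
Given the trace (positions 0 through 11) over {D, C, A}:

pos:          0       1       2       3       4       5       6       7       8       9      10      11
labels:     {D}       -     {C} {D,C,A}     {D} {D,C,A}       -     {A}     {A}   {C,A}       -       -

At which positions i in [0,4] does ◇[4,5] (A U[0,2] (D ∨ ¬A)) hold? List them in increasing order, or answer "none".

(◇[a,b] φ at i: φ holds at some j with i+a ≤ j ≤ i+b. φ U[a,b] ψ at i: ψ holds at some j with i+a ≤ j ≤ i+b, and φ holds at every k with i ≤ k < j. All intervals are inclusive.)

0, 1, 2, 3, 4

Evaluate at each i in [0,4]:
  i=0: ✓ (witness j=4)
  i=1: ✓ (witness j=5)
  i=2: ✓ (witness j=6)
  i=3: ✓ (witness j=8)
  i=4: ✓ (witness j=8)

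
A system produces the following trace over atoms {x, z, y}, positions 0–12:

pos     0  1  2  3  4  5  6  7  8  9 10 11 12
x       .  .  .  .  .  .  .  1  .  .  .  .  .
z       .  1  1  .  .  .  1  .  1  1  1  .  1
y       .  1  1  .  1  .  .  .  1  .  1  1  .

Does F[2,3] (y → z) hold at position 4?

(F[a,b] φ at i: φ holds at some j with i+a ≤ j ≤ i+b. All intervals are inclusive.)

True

Check (y → z) at each j in [6,7]:
  j=6: true
  j=7: true
Found at j=6 → formula holds.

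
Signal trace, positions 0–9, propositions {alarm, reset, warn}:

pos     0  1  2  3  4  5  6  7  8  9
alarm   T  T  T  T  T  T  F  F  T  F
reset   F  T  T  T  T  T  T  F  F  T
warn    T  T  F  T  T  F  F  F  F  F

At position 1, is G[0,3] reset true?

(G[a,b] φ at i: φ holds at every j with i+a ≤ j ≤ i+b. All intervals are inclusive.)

Yes

Check reset at every j in [1,4]:
  j=1: true
  j=2: true
  j=3: true
  j=4: true
All positions satisfy it → formula holds.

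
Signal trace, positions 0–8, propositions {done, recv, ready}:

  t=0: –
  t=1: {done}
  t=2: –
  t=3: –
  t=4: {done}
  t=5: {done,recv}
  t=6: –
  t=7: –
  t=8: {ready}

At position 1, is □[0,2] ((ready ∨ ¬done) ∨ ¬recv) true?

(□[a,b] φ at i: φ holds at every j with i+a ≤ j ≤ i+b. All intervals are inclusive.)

Check ((ready ∨ ¬done) ∨ ¬recv) at every j in [1,3]:
  j=1: true
  j=2: true
  j=3: true
All positions satisfy it → formula holds.

Holds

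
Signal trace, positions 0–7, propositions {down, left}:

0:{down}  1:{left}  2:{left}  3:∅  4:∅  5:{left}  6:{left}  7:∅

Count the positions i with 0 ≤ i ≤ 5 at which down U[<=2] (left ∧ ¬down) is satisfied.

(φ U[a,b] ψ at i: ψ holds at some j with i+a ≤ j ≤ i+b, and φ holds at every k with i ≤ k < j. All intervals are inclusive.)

Evaluate at each i in [0,5]:
  i=0: ✓ (rhs at j=1; lhs holds on [0,0])
  i=1: ✓ (rhs at j=1)
  i=2: ✓ (rhs at j=2)
  i=3: ✗ (lhs fails at k=3 before rhs at j=5)
  i=4: ✗ (lhs fails at k=4 before rhs at j=5)
  i=5: ✓ (rhs at j=5)
Positions where it holds: {0, 1, 2, 5} → 4.

4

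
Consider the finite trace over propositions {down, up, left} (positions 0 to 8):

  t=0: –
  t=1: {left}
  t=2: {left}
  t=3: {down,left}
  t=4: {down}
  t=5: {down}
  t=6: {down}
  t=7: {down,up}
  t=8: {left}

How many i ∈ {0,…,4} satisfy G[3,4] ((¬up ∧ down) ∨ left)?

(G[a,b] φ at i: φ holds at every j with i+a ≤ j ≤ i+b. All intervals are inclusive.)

Evaluate at each i in [0,4]:
  i=0: ✓ (all of [3,4])
  i=1: ✓ (all of [4,5])
  i=2: ✓ (all of [5,6])
  i=3: ✗ (fails at j=7)
  i=4: ✗ (fails at j=7)
Positions where it holds: {0, 1, 2} → 3.

3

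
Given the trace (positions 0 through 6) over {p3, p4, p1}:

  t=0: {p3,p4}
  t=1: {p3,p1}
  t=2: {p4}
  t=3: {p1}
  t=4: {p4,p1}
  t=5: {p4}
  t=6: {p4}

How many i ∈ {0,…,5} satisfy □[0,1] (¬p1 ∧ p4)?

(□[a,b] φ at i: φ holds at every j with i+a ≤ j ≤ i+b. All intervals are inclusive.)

Evaluate at each i in [0,5]:
  i=0: ✗ (fails at j=1)
  i=1: ✗ (fails at j=1)
  i=2: ✗ (fails at j=3)
  i=3: ✗ (fails at j=3)
  i=4: ✗ (fails at j=4)
  i=5: ✓ (all of [5,6])
Positions where it holds: {5} → 1.

1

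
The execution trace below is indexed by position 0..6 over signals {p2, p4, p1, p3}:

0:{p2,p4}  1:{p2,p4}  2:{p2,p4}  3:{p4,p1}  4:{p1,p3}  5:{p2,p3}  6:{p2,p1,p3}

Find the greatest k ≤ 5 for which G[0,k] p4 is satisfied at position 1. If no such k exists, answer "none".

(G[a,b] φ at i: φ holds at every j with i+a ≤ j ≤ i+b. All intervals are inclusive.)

p4 must hold from j=1 onward; find where it first fails.
  j=1: holds
  j=2: holds
  j=3: holds
  j=4: fails
Holds on [1,3], so largest k = 2.

2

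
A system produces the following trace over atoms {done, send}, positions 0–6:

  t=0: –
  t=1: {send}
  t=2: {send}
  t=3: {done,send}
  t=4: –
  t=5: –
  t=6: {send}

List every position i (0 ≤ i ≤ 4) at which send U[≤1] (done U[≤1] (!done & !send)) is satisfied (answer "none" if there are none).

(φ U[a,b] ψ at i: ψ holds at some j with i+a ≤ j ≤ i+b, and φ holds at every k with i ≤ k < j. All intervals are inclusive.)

Evaluate at each i in [0,4]:
  i=0: ✓ (rhs at j=0)
  i=1: ✗ (no rhs in [1,2])
  i=2: ✓ (rhs at j=3; lhs holds on [2,2])
  i=3: ✓ (rhs at j=3)
  i=4: ✓ (rhs at j=4)

0, 2, 3, 4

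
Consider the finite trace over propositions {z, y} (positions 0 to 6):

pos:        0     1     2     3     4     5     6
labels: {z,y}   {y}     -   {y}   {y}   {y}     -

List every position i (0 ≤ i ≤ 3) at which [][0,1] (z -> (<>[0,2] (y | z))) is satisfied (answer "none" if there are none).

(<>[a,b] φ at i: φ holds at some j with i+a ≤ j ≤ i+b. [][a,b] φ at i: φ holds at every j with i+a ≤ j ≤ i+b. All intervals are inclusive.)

Evaluate at each i in [0,3]:
  i=0: ✓ (all of [0,1])
  i=1: ✓ (all of [1,2])
  i=2: ✓ (all of [2,3])
  i=3: ✓ (all of [3,4])

0, 1, 2, 3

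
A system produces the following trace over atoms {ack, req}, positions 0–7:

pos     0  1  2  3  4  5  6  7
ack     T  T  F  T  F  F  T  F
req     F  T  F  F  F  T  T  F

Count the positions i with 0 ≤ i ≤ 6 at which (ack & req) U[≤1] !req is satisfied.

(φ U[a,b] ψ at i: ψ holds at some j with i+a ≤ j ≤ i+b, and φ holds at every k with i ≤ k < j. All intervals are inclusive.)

Evaluate at each i in [0,6]:
  i=0: ✓ (rhs at j=0)
  i=1: ✓ (rhs at j=2; lhs holds on [1,1])
  i=2: ✓ (rhs at j=2)
  i=3: ✓ (rhs at j=3)
  i=4: ✓ (rhs at j=4)
  i=5: ✗ (no rhs in [5,6])
  i=6: ✓ (rhs at j=7; lhs holds on [6,6])
Positions where it holds: {0, 1, 2, 3, 4, 6} → 6.

6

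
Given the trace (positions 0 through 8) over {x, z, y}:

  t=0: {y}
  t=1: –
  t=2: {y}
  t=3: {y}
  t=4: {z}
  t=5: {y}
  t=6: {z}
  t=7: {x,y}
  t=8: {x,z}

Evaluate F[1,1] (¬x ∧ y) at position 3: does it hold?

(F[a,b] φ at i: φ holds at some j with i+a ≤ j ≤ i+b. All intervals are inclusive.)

Check (¬x ∧ y) at each j in [4,4]:
  j=4: false
No position in the window satisfies it → formula fails.

False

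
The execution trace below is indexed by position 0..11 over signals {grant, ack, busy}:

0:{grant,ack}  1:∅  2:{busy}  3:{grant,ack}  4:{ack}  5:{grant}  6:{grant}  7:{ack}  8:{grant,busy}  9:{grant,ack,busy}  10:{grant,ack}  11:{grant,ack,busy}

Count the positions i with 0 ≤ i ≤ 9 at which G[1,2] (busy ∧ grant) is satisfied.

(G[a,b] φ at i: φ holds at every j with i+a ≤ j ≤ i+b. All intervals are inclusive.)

Evaluate at each i in [0,9]:
  i=0: ✗ (fails at j=1)
  i=1: ✗ (fails at j=2)
  i=2: ✗ (fails at j=3)
  i=3: ✗ (fails at j=4)
  i=4: ✗ (fails at j=5)
  i=5: ✗ (fails at j=6)
  i=6: ✗ (fails at j=7)
  i=7: ✓ (all of [8,9])
  i=8: ✗ (fails at j=10)
  i=9: ✗ (fails at j=10)
Positions where it holds: {7} → 1.

1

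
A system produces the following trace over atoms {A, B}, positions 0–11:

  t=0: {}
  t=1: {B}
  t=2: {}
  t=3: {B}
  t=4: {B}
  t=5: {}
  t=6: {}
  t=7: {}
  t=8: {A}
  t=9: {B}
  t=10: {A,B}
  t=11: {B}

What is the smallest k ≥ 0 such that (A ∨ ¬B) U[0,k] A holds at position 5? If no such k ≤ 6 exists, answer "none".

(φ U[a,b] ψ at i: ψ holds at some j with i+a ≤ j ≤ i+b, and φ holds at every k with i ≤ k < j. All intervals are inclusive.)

3

Need earliest j ≥ 5 with A, and (A ∨ ¬B) at every k in [5,j-1].
  j=5: rhs fails.
  j=6: rhs fails.
  j=7: rhs fails.
  j=8: rhs holds; lhs holds on [5,7]. k = 3.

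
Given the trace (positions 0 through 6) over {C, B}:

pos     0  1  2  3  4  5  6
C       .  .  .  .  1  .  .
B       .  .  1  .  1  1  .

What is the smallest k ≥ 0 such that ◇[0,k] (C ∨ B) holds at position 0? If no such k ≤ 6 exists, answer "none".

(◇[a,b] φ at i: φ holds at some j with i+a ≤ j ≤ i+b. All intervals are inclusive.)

2

Scan j = 0,1,… for (C ∨ B):
  j=0: fails
  j=1: fails
  j=2: holds
First hit at j=2, so smallest k = 2-0 = 2.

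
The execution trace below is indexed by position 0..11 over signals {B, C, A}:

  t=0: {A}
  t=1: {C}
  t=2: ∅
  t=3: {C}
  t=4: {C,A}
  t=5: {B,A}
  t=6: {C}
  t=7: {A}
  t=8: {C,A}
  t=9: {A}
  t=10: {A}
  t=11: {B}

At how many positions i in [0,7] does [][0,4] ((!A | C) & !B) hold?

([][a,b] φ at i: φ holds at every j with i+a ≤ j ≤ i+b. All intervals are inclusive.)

Evaluate at each i in [0,7]:
  i=0: ✗ (fails at j=0)
  i=1: ✗ (fails at j=5)
  i=2: ✗ (fails at j=5)
  i=3: ✗ (fails at j=5)
  i=4: ✗ (fails at j=5)
  i=5: ✗ (fails at j=5)
  i=6: ✗ (fails at j=7)
  i=7: ✗ (fails at j=7)
Positions where it holds: {} → 0.

0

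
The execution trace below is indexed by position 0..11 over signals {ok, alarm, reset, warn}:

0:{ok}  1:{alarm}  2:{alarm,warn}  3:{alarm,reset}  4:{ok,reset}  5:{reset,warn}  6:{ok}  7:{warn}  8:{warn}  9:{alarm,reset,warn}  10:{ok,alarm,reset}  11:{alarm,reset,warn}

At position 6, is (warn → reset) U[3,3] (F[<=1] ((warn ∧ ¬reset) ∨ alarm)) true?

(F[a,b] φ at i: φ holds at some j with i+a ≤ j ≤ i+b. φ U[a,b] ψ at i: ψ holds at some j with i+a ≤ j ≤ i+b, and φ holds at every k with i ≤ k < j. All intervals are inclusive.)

Need some j in [9,9] with F[<=1] ((warn ∧ ¬reset) ∨ alarm), and (warn → reset) at every k in [6,j-1].
  j=9: F[<=1] ((warn ∧ ¬reset) ∨ alarm) holds, but (warn → reset) fails at k=7 → not this j.
No j in the window works → until fails.

No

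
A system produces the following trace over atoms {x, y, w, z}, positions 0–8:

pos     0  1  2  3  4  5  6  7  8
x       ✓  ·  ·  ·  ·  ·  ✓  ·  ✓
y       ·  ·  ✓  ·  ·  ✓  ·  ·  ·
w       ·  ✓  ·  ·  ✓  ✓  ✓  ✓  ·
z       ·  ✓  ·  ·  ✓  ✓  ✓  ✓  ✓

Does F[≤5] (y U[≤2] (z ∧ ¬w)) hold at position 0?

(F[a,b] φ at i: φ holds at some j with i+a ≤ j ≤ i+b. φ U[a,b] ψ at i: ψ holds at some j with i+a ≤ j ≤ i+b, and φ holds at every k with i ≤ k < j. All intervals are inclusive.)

Check (y U[≤2] (z ∧ ¬w)) at each j in [0,5]:
  j=0: fails
  j=1: fails
  j=2: fails
  j=3: fails
  j=4: fails
  j=5: fails
No position in the window satisfies it → formula fails.

False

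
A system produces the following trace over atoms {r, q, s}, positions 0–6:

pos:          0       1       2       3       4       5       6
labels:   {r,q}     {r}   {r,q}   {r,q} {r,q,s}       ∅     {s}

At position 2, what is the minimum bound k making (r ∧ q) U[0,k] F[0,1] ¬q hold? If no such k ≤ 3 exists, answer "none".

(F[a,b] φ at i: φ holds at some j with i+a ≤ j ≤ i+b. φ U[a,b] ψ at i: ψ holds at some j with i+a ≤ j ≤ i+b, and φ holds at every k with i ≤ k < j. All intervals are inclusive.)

Need earliest j ≥ 2 with F[0,1] ¬q, and (r ∧ q) at every k in [2,j-1].
  j=2: rhs fails.
  j=3: rhs fails.
  j=4: rhs holds; lhs holds on [2,3]. k = 2.

2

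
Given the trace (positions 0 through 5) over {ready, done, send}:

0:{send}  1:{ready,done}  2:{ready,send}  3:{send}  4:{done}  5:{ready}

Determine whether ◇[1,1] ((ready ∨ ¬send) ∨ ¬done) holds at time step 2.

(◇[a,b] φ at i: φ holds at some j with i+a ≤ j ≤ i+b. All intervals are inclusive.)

Yes

Check ((ready ∨ ¬send) ∨ ¬done) at each j in [3,3]:
  j=3: true
Found at j=3 → formula holds.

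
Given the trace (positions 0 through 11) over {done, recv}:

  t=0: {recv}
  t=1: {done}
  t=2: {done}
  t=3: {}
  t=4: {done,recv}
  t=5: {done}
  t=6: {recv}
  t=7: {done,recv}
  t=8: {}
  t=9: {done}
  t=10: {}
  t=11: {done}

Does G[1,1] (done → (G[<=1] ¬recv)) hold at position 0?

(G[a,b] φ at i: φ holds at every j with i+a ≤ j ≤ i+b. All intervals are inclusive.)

True

Check (done → (G[<=1] ¬recv)) at every j in [1,1]:
  j=1: antecedent true; consequent holds on [1,2] → ✓
All positions satisfy it → formula holds.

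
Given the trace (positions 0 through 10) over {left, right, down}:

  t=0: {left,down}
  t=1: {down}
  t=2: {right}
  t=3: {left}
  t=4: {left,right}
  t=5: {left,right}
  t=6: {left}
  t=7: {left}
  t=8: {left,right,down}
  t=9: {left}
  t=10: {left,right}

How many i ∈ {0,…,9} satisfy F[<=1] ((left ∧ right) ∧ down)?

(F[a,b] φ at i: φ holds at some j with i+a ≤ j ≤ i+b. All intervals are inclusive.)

2

Evaluate at each i in [0,9]:
  i=0: ✗ (none in [0,1])
  i=1: ✗ (none in [1,2])
  i=2: ✗ (none in [2,3])
  i=3: ✗ (none in [3,4])
  i=4: ✗ (none in [4,5])
  i=5: ✗ (none in [5,6])
  i=6: ✗ (none in [6,7])
  i=7: ✓ (witness j=8)
  i=8: ✓ (witness j=8)
  i=9: ✗ (none in [9,10])
Positions where it holds: {7, 8} → 2.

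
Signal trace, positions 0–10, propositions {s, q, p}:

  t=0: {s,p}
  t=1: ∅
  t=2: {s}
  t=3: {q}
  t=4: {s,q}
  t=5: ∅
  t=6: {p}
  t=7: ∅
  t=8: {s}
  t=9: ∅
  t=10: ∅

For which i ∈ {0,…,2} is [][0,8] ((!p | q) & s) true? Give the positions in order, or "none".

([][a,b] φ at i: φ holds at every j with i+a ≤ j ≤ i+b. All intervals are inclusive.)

none

Evaluate at each i in [0,2]:
  i=0: ✗ (fails at j=0)
  i=1: ✗ (fails at j=1)
  i=2: ✗ (fails at j=3)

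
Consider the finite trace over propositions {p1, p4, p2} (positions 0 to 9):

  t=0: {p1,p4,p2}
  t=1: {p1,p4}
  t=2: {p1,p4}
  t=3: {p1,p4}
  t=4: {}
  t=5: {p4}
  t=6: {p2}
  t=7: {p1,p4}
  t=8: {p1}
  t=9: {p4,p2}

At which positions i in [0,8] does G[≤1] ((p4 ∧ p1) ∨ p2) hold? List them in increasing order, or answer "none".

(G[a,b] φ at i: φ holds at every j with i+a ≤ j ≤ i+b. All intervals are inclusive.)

0, 1, 2, 6

Evaluate at each i in [0,8]:
  i=0: ✓ (all of [0,1])
  i=1: ✓ (all of [1,2])
  i=2: ✓ (all of [2,3])
  i=3: ✗ (fails at j=4)
  i=4: ✗ (fails at j=4)
  i=5: ✗ (fails at j=5)
  i=6: ✓ (all of [6,7])
  i=7: ✗ (fails at j=8)
  i=8: ✗ (fails at j=8)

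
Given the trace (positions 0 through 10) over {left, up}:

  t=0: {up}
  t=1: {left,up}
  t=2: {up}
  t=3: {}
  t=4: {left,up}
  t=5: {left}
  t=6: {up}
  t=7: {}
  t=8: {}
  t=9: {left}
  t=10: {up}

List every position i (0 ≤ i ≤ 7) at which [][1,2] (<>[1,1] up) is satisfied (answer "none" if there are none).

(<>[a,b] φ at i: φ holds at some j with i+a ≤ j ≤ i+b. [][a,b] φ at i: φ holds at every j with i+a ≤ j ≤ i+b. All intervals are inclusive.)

none

Evaluate at each i in [0,7]:
  i=0: ✗ (fails at j=2)
  i=1: ✗ (fails at j=2)
  i=2: ✗ (fails at j=4)
  i=3: ✗ (fails at j=4)
  i=4: ✗ (fails at j=6)
  i=5: ✗ (fails at j=6)
  i=6: ✗ (fails at j=7)
  i=7: ✗ (fails at j=8)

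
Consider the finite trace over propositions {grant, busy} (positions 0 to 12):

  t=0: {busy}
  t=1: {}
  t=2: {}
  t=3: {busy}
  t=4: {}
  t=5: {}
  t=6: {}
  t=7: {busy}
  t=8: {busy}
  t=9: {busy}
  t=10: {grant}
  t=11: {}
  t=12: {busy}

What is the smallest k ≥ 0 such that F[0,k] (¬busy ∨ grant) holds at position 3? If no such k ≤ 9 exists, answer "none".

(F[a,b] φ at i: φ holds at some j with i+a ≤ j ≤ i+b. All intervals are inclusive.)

1

Scan j = 3,4,… for (¬busy ∨ grant):
  j=3: fails
  j=4: holds
First hit at j=4, so smallest k = 4-3 = 1.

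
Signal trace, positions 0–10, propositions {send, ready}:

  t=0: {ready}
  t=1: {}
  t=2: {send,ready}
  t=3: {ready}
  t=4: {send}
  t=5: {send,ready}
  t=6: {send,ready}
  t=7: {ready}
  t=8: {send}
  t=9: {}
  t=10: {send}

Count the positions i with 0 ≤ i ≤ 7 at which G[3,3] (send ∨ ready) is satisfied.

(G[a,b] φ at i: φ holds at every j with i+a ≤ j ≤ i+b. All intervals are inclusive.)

7

Evaluate at each i in [0,7]:
  i=0: ✓ (all of [3,3])
  i=1: ✓ (all of [4,4])
  i=2: ✓ (all of [5,5])
  i=3: ✓ (all of [6,6])
  i=4: ✓ (all of [7,7])
  i=5: ✓ (all of [8,8])
  i=6: ✗ (fails at j=9)
  i=7: ✓ (all of [10,10])
Positions where it holds: {0, 1, 2, 3, 4, 5, 7} → 7.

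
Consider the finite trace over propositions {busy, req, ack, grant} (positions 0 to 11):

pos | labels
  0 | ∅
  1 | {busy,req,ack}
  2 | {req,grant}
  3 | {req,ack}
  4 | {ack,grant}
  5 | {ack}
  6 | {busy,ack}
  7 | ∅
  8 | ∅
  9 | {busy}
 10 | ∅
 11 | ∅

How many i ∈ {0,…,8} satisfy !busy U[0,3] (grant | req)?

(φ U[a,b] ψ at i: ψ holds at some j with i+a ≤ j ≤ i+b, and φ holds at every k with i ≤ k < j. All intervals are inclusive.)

Evaluate at each i in [0,8]:
  i=0: ✓ (rhs at j=1; lhs holds on [0,0])
  i=1: ✓ (rhs at j=1)
  i=2: ✓ (rhs at j=2)
  i=3: ✓ (rhs at j=3)
  i=4: ✓ (rhs at j=4)
  i=5: ✗ (no rhs in [5,8])
  i=6: ✗ (no rhs in [6,9])
  i=7: ✗ (no rhs in [7,10])
  i=8: ✗ (no rhs in [8,11])
Positions where it holds: {0, 1, 2, 3, 4} → 5.

5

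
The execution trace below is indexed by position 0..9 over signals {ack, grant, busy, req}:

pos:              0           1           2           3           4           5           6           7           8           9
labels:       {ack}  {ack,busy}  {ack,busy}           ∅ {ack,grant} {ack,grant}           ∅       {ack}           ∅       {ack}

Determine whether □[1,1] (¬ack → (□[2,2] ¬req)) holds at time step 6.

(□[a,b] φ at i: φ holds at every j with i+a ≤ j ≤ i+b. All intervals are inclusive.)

Check (¬ack → (□[2,2] ¬req)) at every j in [7,7]:
  j=7: antecedent false → ✓
All positions satisfy it → formula holds.

Yes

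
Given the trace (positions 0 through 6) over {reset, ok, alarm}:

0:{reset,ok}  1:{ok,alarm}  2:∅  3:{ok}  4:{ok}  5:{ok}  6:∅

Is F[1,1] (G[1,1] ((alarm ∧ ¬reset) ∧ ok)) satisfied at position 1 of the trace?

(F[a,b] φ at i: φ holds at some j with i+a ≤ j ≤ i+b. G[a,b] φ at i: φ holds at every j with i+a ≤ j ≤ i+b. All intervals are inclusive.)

Check G[1,1] ((alarm ∧ ¬reset) ∧ ok) at each j in [2,2]:
  j=2: fails at 3
No position in the window satisfies it → formula fails.

No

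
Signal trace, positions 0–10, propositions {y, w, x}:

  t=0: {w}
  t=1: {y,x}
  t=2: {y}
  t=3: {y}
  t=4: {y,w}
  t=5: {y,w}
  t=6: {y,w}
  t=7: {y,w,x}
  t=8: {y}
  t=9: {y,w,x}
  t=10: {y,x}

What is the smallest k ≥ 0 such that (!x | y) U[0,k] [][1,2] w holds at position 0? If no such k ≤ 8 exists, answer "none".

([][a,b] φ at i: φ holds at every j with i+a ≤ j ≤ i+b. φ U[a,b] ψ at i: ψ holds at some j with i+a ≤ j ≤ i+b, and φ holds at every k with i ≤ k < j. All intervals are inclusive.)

Need earliest j ≥ 0 with [][1,2] w, and (!x | y) at every k in [0,j-1].
  j=0: rhs fails.
  j=1: rhs fails.
  j=2: rhs fails.
  j=3: rhs holds; lhs holds on [0,2]. k = 3.

3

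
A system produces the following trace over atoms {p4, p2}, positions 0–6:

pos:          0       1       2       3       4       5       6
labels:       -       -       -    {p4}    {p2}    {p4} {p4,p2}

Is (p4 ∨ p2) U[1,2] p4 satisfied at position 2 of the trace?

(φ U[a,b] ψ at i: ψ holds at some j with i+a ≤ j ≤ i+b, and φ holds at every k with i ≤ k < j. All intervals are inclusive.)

No

Need some j in [3,4] with p4, and (p4 ∨ p2) at every k in [2,j-1].
  j=3: p4 holds, but (p4 ∨ p2) fails at k=2 → not this j.
  j=4: p4 false.
No j in the window works → until fails.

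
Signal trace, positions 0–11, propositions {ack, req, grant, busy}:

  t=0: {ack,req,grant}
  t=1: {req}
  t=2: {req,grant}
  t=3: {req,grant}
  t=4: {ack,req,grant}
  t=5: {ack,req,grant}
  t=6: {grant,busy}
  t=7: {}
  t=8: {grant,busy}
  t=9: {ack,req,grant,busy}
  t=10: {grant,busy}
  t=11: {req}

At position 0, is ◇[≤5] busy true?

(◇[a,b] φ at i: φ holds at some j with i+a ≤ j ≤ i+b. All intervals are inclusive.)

No

Check busy at each j in [0,5]:
  j=0: false
  j=1: false
  j=2: false
  j=3: false
  j=4: false
  j=5: false
No position in the window satisfies it → formula fails.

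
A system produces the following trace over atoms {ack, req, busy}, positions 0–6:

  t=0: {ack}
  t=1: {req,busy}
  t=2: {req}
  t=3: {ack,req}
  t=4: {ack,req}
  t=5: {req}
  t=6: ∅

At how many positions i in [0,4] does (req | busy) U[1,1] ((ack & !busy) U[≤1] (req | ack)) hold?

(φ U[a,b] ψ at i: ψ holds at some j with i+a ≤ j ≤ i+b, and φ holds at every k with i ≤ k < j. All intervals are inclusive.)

4

Evaluate at each i in [0,4]:
  i=0: ✗ (lhs fails at k=0 before rhs at j=1)
  i=1: ✓ (rhs at j=2; lhs holds on [1,1])
  i=2: ✓ (rhs at j=3; lhs holds on [2,2])
  i=3: ✓ (rhs at j=4; lhs holds on [3,3])
  i=4: ✓ (rhs at j=5; lhs holds on [4,4])
Positions where it holds: {1, 2, 3, 4} → 4.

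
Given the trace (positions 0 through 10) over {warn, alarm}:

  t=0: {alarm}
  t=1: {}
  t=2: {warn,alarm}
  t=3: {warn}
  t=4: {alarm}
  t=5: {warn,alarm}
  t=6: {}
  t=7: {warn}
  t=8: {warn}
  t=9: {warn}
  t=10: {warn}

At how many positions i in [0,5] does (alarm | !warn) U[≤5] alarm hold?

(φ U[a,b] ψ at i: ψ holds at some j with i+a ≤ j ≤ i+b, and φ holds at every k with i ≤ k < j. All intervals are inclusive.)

Evaluate at each i in [0,5]:
  i=0: ✓ (rhs at j=0)
  i=1: ✓ (rhs at j=2; lhs holds on [1,1])
  i=2: ✓ (rhs at j=2)
  i=3: ✗ (lhs fails at k=3 before rhs at j=4)
  i=4: ✓ (rhs at j=4)
  i=5: ✓ (rhs at j=5)
Positions where it holds: {0, 1, 2, 4, 5} → 5.

5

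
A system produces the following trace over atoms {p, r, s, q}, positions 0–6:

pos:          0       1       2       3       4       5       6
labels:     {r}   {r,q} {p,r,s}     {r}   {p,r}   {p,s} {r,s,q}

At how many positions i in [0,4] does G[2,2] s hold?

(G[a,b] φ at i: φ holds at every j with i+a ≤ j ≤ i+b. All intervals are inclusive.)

Evaluate at each i in [0,4]:
  i=0: ✓ (all of [2,2])
  i=1: ✗ (fails at j=3)
  i=2: ✗ (fails at j=4)
  i=3: ✓ (all of [5,5])
  i=4: ✓ (all of [6,6])
Positions where it holds: {0, 3, 4} → 3.

3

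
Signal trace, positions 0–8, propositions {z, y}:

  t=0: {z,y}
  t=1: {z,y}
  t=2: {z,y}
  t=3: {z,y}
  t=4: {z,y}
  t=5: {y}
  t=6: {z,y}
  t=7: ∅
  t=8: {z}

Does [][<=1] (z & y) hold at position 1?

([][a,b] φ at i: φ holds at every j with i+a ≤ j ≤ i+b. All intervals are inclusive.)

Yes

Check (z & y) at every j in [1,2]:
  j=1: true
  j=2: true
All positions satisfy it → formula holds.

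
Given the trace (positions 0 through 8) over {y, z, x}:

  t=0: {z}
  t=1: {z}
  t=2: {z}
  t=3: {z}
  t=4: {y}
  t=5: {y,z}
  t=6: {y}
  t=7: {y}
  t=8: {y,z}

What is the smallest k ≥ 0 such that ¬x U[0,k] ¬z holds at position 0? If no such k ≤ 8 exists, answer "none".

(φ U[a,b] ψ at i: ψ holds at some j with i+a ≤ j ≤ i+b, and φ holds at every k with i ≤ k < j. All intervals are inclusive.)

Need earliest j ≥ 0 with ¬z, and ¬x at every k in [0,j-1].
  j=0: rhs fails.
  j=1: rhs fails.
  j=2: rhs fails.
  j=3: rhs fails.
  j=4: rhs holds; lhs holds on [0,3]. k = 4.

4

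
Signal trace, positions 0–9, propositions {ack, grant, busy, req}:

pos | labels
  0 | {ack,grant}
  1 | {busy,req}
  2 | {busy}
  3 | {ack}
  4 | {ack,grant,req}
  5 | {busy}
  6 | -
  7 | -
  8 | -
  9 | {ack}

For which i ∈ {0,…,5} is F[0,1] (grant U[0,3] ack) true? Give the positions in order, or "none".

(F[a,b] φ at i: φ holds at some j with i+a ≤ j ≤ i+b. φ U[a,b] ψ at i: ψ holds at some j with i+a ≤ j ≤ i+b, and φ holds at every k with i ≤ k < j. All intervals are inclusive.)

Evaluate at each i in [0,5]:
  i=0: ✓ (witness j=0)
  i=1: ✗ (none in [1,2])
  i=2: ✓ (witness j=3)
  i=3: ✓ (witness j=3)
  i=4: ✓ (witness j=4)
  i=5: ✗ (none in [5,6])

0, 2, 3, 4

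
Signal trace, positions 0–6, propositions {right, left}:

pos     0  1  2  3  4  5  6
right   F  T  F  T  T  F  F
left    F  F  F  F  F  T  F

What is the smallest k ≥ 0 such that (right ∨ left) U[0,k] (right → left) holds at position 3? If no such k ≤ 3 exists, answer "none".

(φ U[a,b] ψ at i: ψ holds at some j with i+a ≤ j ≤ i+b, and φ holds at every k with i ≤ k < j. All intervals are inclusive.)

2

Need earliest j ≥ 3 with (right → left), and (right ∨ left) at every k in [3,j-1].
  j=3: rhs fails.
  j=4: rhs fails.
  j=5: rhs holds; lhs holds on [3,4]. k = 2.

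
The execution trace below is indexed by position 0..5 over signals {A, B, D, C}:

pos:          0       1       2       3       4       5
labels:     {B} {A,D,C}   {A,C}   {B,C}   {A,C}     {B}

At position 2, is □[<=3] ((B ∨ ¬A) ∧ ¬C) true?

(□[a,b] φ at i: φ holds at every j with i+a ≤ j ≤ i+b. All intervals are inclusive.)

No

Check ((B ∨ ¬A) ∧ ¬C) at every j in [2,5]:
  j=2: false
  j=3: false
  j=4: false
  j=5: true
Fails at j=2 → formula fails.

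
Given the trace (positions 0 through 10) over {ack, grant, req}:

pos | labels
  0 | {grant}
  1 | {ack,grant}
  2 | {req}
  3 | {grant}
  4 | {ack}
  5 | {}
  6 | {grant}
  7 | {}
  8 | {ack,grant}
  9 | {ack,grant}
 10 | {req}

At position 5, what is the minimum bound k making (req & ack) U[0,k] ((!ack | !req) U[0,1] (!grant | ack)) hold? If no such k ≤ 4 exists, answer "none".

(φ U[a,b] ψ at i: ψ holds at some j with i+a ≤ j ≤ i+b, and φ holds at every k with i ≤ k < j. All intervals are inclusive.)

Need earliest j ≥ 5 with ((!ack | !req) U[0,1] (!grant | ack)), and (req & ack) at every k in [5,j-1].
  j=5: rhs holds (empty prefix). k = 0.

0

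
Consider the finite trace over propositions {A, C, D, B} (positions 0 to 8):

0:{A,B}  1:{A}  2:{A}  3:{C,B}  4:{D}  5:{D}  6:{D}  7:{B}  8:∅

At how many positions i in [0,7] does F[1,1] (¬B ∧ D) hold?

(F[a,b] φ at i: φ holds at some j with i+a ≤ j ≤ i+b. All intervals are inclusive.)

Evaluate at each i in [0,7]:
  i=0: ✗ (none in [1,1])
  i=1: ✗ (none in [2,2])
  i=2: ✗ (none in [3,3])
  i=3: ✓ (witness j=4)
  i=4: ✓ (witness j=5)
  i=5: ✓ (witness j=6)
  i=6: ✗ (none in [7,7])
  i=7: ✗ (none in [8,8])
Positions where it holds: {3, 4, 5} → 3.

3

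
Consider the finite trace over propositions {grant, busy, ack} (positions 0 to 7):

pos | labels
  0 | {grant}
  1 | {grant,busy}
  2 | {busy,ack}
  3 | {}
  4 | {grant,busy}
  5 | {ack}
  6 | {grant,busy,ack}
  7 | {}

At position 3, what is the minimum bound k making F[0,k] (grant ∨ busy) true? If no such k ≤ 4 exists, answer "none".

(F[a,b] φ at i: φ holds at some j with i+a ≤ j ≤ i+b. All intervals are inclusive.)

1

Scan j = 3,4,… for (grant ∨ busy):
  j=3: fails
  j=4: holds
First hit at j=4, so smallest k = 4-3 = 1.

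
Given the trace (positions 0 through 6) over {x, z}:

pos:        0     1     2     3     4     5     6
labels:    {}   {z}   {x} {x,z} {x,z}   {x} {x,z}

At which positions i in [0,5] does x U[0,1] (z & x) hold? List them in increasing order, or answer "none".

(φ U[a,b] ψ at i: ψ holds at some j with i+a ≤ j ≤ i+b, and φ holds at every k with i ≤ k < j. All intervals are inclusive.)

2, 3, 4, 5

Evaluate at each i in [0,5]:
  i=0: ✗ (no rhs in [0,1])
  i=1: ✗ (no rhs in [1,2])
  i=2: ✓ (rhs at j=3; lhs holds on [2,2])
  i=3: ✓ (rhs at j=3)
  i=4: ✓ (rhs at j=4)
  i=5: ✓ (rhs at j=6; lhs holds on [5,5])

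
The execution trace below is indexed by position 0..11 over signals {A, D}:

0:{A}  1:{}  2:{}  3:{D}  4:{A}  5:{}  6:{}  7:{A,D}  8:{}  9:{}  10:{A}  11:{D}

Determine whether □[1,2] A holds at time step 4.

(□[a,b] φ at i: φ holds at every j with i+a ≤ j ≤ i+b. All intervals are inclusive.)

Does not hold

Check A at every j in [5,6]:
  j=5: false
  j=6: false
Fails at j=5 → formula fails.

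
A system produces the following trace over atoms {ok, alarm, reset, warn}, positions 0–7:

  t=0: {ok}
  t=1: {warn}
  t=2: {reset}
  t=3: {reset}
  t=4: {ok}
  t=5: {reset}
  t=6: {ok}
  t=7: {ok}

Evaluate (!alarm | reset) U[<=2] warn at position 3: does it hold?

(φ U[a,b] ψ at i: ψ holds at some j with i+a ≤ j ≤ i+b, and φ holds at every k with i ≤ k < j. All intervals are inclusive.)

No

Need some j in [3,5] with warn, and (!alarm | reset) at every k in [3,j-1].
  j=3: warn false.
  j=4: warn false.
  j=5: warn false.
No j in the window works → until fails.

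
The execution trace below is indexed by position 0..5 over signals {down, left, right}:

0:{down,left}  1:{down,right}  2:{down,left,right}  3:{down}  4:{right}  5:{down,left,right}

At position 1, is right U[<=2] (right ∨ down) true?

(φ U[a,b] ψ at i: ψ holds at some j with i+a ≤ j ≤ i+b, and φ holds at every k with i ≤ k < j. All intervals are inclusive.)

Need some j in [1,3] with (right ∨ down), and right at every k in [1,j-1].
  j=1: (right ∨ down) holds; no prefix to check → satisfied.

Holds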